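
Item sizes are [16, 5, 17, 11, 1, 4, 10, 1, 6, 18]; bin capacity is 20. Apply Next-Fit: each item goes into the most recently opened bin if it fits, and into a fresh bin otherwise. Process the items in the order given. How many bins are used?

6

Put 16 in bin 1; 4 remain.
Put 5 in bin 2; 15 remain.
Put 17 in bin 3; 3 remain.
Put 11 in bin 4; 9 remain.
Put 1 in bin 4; 8 remain.
Put 4 in bin 4; 4 remain.
Put 10 in bin 5; 10 remain.
Put 1 in bin 5; 9 remain.
Put 6 in bin 5; 3 remain.
Put 18 in bin 6; 2 remain.
Final bins: [16] [5] [17] [11,1,4] [10,1,6] [18].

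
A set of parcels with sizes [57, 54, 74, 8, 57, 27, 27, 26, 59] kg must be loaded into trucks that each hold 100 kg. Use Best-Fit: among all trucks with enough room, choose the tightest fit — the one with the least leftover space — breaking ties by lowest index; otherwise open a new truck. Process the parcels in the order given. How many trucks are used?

5

truck 1: place 57 kg, 43 kg left
truck 2: place 54 kg, 46 kg left
truck 3: place 74 kg, 26 kg left
truck 3: place 8 kg, 18 kg left
truck 4: place 57 kg, 43 kg left
truck 1: place 27 kg, 16 kg left
truck 4: place 27 kg, 16 kg left
truck 2: place 26 kg, 20 kg left
truck 5: place 59 kg, 41 kg left
Final trucks: [57,27] [54,26] [74,8] [57,27] [59].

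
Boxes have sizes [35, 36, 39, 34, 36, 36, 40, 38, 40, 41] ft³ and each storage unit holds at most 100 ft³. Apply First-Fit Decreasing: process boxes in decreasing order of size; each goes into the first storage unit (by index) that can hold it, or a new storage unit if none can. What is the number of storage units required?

Sorted descending: 41, 40, 40, 39, 38, 36, 36, 36, 35, 34.
storage unit 1: place 41 ft³, 59 ft³ left
storage unit 1: place 40 ft³, 19 ft³ left
storage unit 2: place 40 ft³, 60 ft³ left
storage unit 2: place 39 ft³, 21 ft³ left
storage unit 3: place 38 ft³, 62 ft³ left
storage unit 3: place 36 ft³, 26 ft³ left
storage unit 4: place 36 ft³, 64 ft³ left
storage unit 4: place 36 ft³, 28 ft³ left
storage unit 5: place 35 ft³, 65 ft³ left
storage unit 5: place 34 ft³, 31 ft³ left

5 storage units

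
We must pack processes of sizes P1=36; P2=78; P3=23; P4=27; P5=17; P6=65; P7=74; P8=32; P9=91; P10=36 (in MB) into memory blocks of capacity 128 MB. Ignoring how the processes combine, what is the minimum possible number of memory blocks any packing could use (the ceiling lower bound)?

4

Total size = 36 + 78 + 23 + 27 + 17 + 65 + 74 + 32 + 91 + 36 = 479 MB.
⌈479 / 128⌉ = 4.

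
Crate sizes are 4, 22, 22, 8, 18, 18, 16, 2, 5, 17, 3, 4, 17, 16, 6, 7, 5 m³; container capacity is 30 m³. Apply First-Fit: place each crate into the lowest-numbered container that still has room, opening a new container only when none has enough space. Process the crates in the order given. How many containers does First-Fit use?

container 1: place 4 m³, 26 m³ left
container 1: place 22 m³, 4 m³ left
container 2: place 22 m³, 8 m³ left
container 2: place 8 m³, 0 m³ left
container 3: place 18 m³, 12 m³ left
container 4: place 18 m³, 12 m³ left
container 5: place 16 m³, 14 m³ left
container 1: place 2 m³, 2 m³ left
container 3: place 5 m³, 7 m³ left
container 6: place 17 m³, 13 m³ left
container 3: place 3 m³, 4 m³ left
container 3: place 4 m³, 0 m³ left
container 7: place 17 m³, 13 m³ left
container 8: place 16 m³, 14 m³ left
container 4: place 6 m³, 6 m³ left
container 5: place 7 m³, 7 m³ left
container 4: place 5 m³, 1 m³ left

8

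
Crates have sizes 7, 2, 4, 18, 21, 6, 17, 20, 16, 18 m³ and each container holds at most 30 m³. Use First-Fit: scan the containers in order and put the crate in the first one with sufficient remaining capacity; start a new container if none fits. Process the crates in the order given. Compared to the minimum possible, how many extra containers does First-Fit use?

1

First-Fit: [7,2,4,6] [18] [21] [17] [20] [16] [18] → 7 containers.
6 crates exceed 15 m³ (half the capacity), and no two of those can share a container, so at least 6 containers are needed.
An optimal packing achieves that bound: [21,7,2] [20,6,4] [18] [18] [17] [16] → 6 containers.
Excess: 7 − 6 = 1.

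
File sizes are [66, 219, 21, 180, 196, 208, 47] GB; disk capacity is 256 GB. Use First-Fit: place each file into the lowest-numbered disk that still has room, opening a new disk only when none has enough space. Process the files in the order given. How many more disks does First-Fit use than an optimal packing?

1

First-Fit: [66,21,47] [219] [180] [196] [208] → 5 disks.
Total size 937 GB; any packing needs at least ⌈937/256⌉ = 4 disks.
An optimal packing achieves that bound: [219,21] [208,47] [196] [180,66] → 4 disks.
Excess: 5 − 4 = 1.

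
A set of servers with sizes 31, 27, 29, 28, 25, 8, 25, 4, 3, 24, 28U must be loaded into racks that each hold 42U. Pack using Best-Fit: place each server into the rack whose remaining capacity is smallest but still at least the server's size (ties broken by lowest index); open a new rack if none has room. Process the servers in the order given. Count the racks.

8

Put 31U in rack 1; 11U remain.
Put 27U in rack 2; 15U remain.
Put 29U in rack 3; 13U remain.
Put 28U in rack 4; 14U remain.
Put 25U in rack 5; 17U remain.
Put 8U in rack 1; 3U remain.
Put 25U in rack 6; 17U remain.
Put 4U in rack 3; 9U remain.
Put 3U in rack 1; 0U remain.
Put 24U in rack 7; 18U remain.
Put 28U in rack 8; 14U remain.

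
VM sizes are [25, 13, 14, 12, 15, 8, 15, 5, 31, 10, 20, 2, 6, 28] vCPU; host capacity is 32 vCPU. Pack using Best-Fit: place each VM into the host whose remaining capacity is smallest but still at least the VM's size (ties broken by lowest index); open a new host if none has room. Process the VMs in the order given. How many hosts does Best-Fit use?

7 hosts

Put 25 vCPU in host 1; 7 vCPU remain.
Put 13 vCPU in host 2; 19 vCPU remain.
Put 14 vCPU in host 2; 5 vCPU remain.
Put 12 vCPU in host 3; 20 vCPU remain.
Put 15 vCPU in host 3; 5 vCPU remain.
Put 8 vCPU in host 4; 24 vCPU remain.
Put 15 vCPU in host 4; 9 vCPU remain.
Put 5 vCPU in host 2; 0 vCPU remain.
Put 31 vCPU in host 5; 1 vCPU remain.
Put 10 vCPU in host 6; 22 vCPU remain.
Put 20 vCPU in host 6; 2 vCPU remain.
Put 2 vCPU in host 6; 0 vCPU remain.
Put 6 vCPU in host 1; 1 vCPU remain.
Put 28 vCPU in host 7; 4 vCPU remain.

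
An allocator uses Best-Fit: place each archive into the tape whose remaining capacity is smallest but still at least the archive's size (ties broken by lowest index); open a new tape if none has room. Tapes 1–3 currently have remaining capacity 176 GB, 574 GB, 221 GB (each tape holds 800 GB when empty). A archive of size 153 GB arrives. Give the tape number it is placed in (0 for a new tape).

Tapes with room: tape 1 (176 GB), tape 2 (574 GB), tape 3 (221 GB).
Tightest fit is tape 1 with 176 GB free.

1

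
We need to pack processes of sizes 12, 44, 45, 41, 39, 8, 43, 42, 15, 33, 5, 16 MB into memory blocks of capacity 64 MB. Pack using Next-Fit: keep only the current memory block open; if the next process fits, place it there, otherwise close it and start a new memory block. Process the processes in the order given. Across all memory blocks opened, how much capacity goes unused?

memory block 1: place 12 MB, 52 MB left
memory block 1: place 44 MB, 8 MB left
memory block 2: place 45 MB, 19 MB left
memory block 3: place 41 MB, 23 MB left
memory block 4: place 39 MB, 25 MB left
memory block 4: place 8 MB, 17 MB left
memory block 5: place 43 MB, 21 MB left
memory block 6: place 42 MB, 22 MB left
memory block 6: place 15 MB, 7 MB left
memory block 7: place 33 MB, 31 MB left
memory block 7: place 5 MB, 26 MB left
memory block 7: place 16 MB, 10 MB left
7 memory blocks × 64 MB = 448 MB; used 343 MB; unused 105 MB.

105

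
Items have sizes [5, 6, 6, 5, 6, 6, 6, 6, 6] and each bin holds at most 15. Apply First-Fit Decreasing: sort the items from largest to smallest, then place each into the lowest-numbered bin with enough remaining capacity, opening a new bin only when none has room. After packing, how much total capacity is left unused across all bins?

Sorted descending: 6, 6, 6, 6, 6, 6, 6, 5, 5.
bin 1: place 6, 9 left
bin 1: place 6, 3 left
bin 2: place 6, 9 left
bin 2: place 6, 3 left
bin 3: place 6, 9 left
bin 3: place 6, 3 left
bin 4: place 6, 9 left
bin 4: place 5, 4 left
bin 5: place 5, 10 left
5 bins × 15 = 75; used 52; unused 23.

23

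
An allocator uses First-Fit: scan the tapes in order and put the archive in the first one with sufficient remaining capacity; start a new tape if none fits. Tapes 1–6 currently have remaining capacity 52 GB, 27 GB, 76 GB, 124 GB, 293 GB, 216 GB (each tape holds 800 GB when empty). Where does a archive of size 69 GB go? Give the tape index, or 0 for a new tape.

3

Tapes with room: tape 3 (76 GB), tape 4 (124 GB), tape 5 (293 GB), tape 6 (216 GB).
The first with room is tape 3.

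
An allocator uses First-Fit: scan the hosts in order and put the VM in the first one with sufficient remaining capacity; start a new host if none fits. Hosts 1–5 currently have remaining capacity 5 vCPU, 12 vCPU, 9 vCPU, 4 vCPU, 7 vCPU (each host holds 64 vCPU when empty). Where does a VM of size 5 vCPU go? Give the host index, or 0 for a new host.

Hosts with room: host 1 (5 vCPU), host 2 (12 vCPU), host 3 (9 vCPU), host 5 (7 vCPU).
The first with room is host 1.

1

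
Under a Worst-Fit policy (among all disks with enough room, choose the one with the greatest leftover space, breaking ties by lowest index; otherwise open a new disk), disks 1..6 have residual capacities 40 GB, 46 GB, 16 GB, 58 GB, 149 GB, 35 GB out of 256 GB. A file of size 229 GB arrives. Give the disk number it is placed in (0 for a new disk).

0

No disk has ≥ 229 GB free, so a new disk is opened.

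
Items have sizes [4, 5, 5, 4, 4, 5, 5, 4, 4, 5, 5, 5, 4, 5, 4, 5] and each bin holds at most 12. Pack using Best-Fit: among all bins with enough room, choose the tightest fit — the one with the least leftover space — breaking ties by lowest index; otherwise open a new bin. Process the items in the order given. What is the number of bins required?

8

4 → bin 1 (remaining 8)
5 → bin 1 (remaining 3)
5 → bin 2 (remaining 7)
4 → bin 2 (remaining 3)
4 → bin 3 (remaining 8)
5 → bin 3 (remaining 3)
5 → bin 4 (remaining 7)
4 → bin 4 (remaining 3)
4 → bin 5 (remaining 8)
5 → bin 5 (remaining 3)
5 → bin 6 (remaining 7)
5 → bin 6 (remaining 2)
4 → bin 7 (remaining 8)
5 → bin 7 (remaining 3)
4 → bin 8 (remaining 8)
5 → bin 8 (remaining 3)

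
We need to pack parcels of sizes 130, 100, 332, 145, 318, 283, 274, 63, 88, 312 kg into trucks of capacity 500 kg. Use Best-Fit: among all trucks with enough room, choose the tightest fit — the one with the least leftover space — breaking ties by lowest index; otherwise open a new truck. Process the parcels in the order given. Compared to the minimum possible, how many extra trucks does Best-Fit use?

Best-Fit: [130,100] [332,145] [318,63,88] [283] [274] [312] → 6 trucks.
Total size 2045 kg; any packing needs at least ⌈2045/500⌉ = 5 trucks.
An optimal packing achieves that bound: [332,145] [318,130] [312,100,88] [283,63] [274] → 5 trucks.
Excess: 6 − 5 = 1.

1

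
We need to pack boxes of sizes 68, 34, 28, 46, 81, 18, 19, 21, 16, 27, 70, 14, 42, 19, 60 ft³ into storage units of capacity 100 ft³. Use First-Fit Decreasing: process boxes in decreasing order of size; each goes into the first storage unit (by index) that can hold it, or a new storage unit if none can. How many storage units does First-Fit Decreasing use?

6

Sorted descending: 81, 70, 68, 60, 46, 42, 34, 28, 27, 21, 19, 19, 18, 16, 14.
storage unit 1: place 81 ft³, 19 ft³ left
storage unit 2: place 70 ft³, 30 ft³ left
storage unit 3: place 68 ft³, 32 ft³ left
storage unit 4: place 60 ft³, 40 ft³ left
storage unit 5: place 46 ft³, 54 ft³ left
storage unit 5: place 42 ft³, 12 ft³ left
storage unit 4: place 34 ft³, 6 ft³ left
storage unit 2: place 28 ft³, 2 ft³ left
storage unit 3: place 27 ft³, 5 ft³ left
storage unit 6: place 21 ft³, 79 ft³ left
storage unit 1: place 19 ft³, 0 ft³ left
storage unit 6: place 19 ft³, 60 ft³ left
storage unit 6: place 18 ft³, 42 ft³ left
storage unit 6: place 16 ft³, 26 ft³ left
storage unit 6: place 14 ft³, 12 ft³ left
Final storage units: [81,19] [70,28] [68,27] [60,34] [46,42] [21,19,18,16,14].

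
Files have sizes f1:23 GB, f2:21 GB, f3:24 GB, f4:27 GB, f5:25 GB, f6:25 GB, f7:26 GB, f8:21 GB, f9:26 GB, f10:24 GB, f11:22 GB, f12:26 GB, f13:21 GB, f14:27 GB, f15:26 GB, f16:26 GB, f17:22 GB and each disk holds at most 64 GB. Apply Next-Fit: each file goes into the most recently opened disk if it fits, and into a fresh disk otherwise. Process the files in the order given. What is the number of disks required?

Put f1 (23 GB) in disk 1; 41 GB remain.
Put f2 (21 GB) in disk 1; 20 GB remain.
Put f3 (24 GB) in disk 2; 40 GB remain.
Put f4 (27 GB) in disk 2; 13 GB remain.
Put f5 (25 GB) in disk 3; 39 GB remain.
Put f6 (25 GB) in disk 3; 14 GB remain.
Put f7 (26 GB) in disk 4; 38 GB remain.
Put f8 (21 GB) in disk 4; 17 GB remain.
Put f9 (26 GB) in disk 5; 38 GB remain.
Put f10 (24 GB) in disk 5; 14 GB remain.
Put f11 (22 GB) in disk 6; 42 GB remain.
Put f12 (26 GB) in disk 6; 16 GB remain.
Put f13 (21 GB) in disk 7; 43 GB remain.
Put f14 (27 GB) in disk 7; 16 GB remain.
Put f15 (26 GB) in disk 8; 38 GB remain.
Put f16 (26 GB) in disk 8; 12 GB remain.
Put f17 (22 GB) in disk 9; 42 GB remain.

9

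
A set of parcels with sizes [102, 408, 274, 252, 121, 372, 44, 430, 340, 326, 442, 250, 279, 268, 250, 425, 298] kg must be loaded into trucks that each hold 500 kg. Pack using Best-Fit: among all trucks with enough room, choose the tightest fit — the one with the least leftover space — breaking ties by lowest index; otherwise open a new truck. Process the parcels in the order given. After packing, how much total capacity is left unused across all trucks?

truck 1: place 102 kg, 398 kg left
truck 2: place 408 kg, 92 kg left
truck 1: place 274 kg, 124 kg left
truck 3: place 252 kg, 248 kg left
truck 1: place 121 kg, 3 kg left
truck 4: place 372 kg, 128 kg left
truck 2: place 44 kg, 48 kg left
truck 5: place 430 kg, 70 kg left
truck 6: place 340 kg, 160 kg left
truck 7: place 326 kg, 174 kg left
truck 8: place 442 kg, 58 kg left
truck 9: place 250 kg, 250 kg left
truck 10: place 279 kg, 221 kg left
truck 11: place 268 kg, 232 kg left
truck 9: place 250 kg, 0 kg left
truck 12: place 425 kg, 75 kg left
truck 13: place 298 kg, 202 kg left
13 trucks × 500 kg = 6500 kg; used 4881 kg; unused 1619 kg.

1619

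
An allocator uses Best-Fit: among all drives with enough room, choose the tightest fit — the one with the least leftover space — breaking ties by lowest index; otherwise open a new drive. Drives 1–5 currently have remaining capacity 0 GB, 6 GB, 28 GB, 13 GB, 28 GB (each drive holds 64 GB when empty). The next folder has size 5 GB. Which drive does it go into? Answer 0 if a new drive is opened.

Drives with room: drive 2 (6 GB), drive 3 (28 GB), drive 4 (13 GB), drive 5 (28 GB).
Tightest fit is drive 2 with 6 GB free.

2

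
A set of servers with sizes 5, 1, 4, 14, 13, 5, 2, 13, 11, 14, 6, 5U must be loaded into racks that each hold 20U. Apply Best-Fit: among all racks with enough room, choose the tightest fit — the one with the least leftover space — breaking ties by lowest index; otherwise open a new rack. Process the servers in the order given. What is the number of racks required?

5U → rack 1 (remaining 15U)
1U → rack 1 (remaining 14U)
4U → rack 1 (remaining 10U)
14U → rack 2 (remaining 6U)
13U → rack 3 (remaining 7U)
5U → rack 2 (remaining 1U)
2U → rack 3 (remaining 5U)
13U → rack 4 (remaining 7U)
11U → rack 5 (remaining 9U)
14U → rack 6 (remaining 6U)
6U → rack 6 (remaining 0U)
5U → rack 3 (remaining 0U)

6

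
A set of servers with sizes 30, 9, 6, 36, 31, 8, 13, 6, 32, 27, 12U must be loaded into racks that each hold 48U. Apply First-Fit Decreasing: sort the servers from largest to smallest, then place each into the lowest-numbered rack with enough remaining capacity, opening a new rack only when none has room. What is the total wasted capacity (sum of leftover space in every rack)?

Sorted descending: 36, 32, 31, 30, 27, 13, 12, 9, 8, 6, 6.
Put 36U in rack 1; 12U remain.
Put 32U in rack 2; 16U remain.
Put 31U in rack 3; 17U remain.
Put 30U in rack 4; 18U remain.
Put 27U in rack 5; 21U remain.
Put 13U in rack 2; 3U remain.
Put 12U in rack 1; 0U remain.
Put 9U in rack 3; 8U remain.
Put 8U in rack 3; 0U remain.
Put 6U in rack 4; 12U remain.
Put 6U in rack 4; 6U remain.
5 racks × 48U = 240U; used 210U; unused 30U.

30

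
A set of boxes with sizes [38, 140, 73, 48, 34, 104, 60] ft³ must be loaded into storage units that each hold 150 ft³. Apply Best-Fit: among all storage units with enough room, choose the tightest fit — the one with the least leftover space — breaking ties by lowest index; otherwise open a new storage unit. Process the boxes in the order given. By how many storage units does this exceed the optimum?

0

Best-Fit: [38,73,34] [140] [48,60] [104] → 4 storage units.
Total size 497 ft³; any packing needs at least ⌈497/150⌉ = 4 storage units.
So 4 is already optimal.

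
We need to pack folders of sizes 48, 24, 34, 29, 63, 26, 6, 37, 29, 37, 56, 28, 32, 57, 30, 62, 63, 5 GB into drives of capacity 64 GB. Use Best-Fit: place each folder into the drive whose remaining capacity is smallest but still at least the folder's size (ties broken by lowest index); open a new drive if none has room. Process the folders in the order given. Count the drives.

12

Put 48 GB in drive 1; 16 GB remain.
Put 24 GB in drive 2; 40 GB remain.
Put 34 GB in drive 2; 6 GB remain.
Put 29 GB in drive 3; 35 GB remain.
Put 63 GB in drive 4; 1 GB remain.
Put 26 GB in drive 3; 9 GB remain.
Put 6 GB in drive 2; 0 GB remain.
Put 37 GB in drive 5; 27 GB remain.
Put 29 GB in drive 6; 35 GB remain.
Put 37 GB in drive 7; 27 GB remain.
Put 56 GB in drive 8; 8 GB remain.
Put 28 GB in drive 6; 7 GB remain.
Put 32 GB in drive 9; 32 GB remain.
Put 57 GB in drive 10; 7 GB remain.
Put 30 GB in drive 9; 2 GB remain.
Put 62 GB in drive 11; 2 GB remain.
Put 63 GB in drive 12; 1 GB remain.
Put 5 GB in drive 6; 2 GB remain.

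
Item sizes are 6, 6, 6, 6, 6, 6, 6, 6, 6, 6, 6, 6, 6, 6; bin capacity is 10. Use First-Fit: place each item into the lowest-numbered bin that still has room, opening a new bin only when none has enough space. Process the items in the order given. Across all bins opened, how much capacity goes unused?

56

bin 1: place 6, 4 left
bin 2: place 6, 4 left
bin 3: place 6, 4 left
bin 4: place 6, 4 left
bin 5: place 6, 4 left
bin 6: place 6, 4 left
bin 7: place 6, 4 left
bin 8: place 6, 4 left
bin 9: place 6, 4 left
bin 10: place 6, 4 left
bin 11: place 6, 4 left
bin 12: place 6, 4 left
bin 13: place 6, 4 left
bin 14: place 6, 4 left
14 bins × 10 = 140; used 84; unused 56.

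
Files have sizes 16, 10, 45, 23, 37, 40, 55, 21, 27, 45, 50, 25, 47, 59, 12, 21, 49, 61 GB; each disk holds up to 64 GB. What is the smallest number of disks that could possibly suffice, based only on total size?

Total size = 16 + 10 + 45 + 23 + 37 + 40 + 55 + 21 + 27 + 45 + 50 + 25 + 47 + 59 + 12 + 21 + 49 + 61 = 643 GB.
⌈643 / 64⌉ = 11.

11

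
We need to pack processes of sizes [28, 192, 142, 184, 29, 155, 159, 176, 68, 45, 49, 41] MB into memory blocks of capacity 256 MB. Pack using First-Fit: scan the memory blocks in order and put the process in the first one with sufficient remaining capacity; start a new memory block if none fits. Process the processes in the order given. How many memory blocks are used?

6

Put 28 MB in memory block 1; 228 MB remain.
Put 192 MB in memory block 1; 36 MB remain.
Put 142 MB in memory block 2; 114 MB remain.
Put 184 MB in memory block 3; 72 MB remain.
Put 29 MB in memory block 1; 7 MB remain.
Put 155 MB in memory block 4; 101 MB remain.
Put 159 MB in memory block 5; 97 MB remain.
Put 176 MB in memory block 6; 80 MB remain.
Put 68 MB in memory block 2; 46 MB remain.
Put 45 MB in memory block 2; 1 MB remain.
Put 49 MB in memory block 3; 23 MB remain.
Put 41 MB in memory block 4; 60 MB remain.
Final memory blocks: [28,192,29] [142,68,45] [184,49] [155,41] [159] [176].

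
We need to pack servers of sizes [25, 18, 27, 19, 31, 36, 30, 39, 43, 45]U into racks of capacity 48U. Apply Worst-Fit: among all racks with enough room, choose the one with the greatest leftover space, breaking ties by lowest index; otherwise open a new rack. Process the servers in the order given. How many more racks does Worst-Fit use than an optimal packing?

0

Worst-Fit: [25,18] [27,19] [31] [36] [30] [39] [43] [45] → 8 racks.
8 servers exceed 24U (half the capacity), and no two of those can share a rack, so at least 8 racks are needed.
So 8 is already optimal.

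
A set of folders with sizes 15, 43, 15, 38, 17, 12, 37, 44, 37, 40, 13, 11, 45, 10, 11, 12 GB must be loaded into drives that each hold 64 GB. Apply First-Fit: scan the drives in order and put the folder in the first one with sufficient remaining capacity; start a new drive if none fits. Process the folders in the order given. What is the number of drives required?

8

15 GB → drive 1 (remaining 49 GB)
43 GB → drive 1 (remaining 6 GB)
15 GB → drive 2 (remaining 49 GB)
38 GB → drive 2 (remaining 11 GB)
17 GB → drive 3 (remaining 47 GB)
12 GB → drive 3 (remaining 35 GB)
37 GB → drive 4 (remaining 27 GB)
44 GB → drive 5 (remaining 20 GB)
37 GB → drive 6 (remaining 27 GB)
40 GB → drive 7 (remaining 24 GB)
13 GB → drive 3 (remaining 22 GB)
11 GB → drive 2 (remaining 0 GB)
45 GB → drive 8 (remaining 19 GB)
10 GB → drive 3 (remaining 12 GB)
11 GB → drive 3 (remaining 1 GB)
12 GB → drive 4 (remaining 15 GB)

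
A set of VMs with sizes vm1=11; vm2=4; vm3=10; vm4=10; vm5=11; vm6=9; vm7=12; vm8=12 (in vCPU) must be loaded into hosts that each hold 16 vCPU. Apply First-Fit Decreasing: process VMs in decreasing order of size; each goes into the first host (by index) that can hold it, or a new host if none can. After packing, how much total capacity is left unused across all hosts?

33

Sorted descending: 12, 12, 11, 11, 10, 10, 9, 4.
host 1: place 12 vCPU, 4 vCPU left
host 2: place 12 vCPU, 4 vCPU left
host 3: place 11 vCPU, 5 vCPU left
host 4: place 11 vCPU, 5 vCPU left
host 5: place 10 vCPU, 6 vCPU left
host 6: place 10 vCPU, 6 vCPU left
host 7: place 9 vCPU, 7 vCPU left
host 1: place 4 vCPU, 0 vCPU left
7 hosts × 16 vCPU = 112 vCPU; used 79 vCPU; unused 33 vCPU.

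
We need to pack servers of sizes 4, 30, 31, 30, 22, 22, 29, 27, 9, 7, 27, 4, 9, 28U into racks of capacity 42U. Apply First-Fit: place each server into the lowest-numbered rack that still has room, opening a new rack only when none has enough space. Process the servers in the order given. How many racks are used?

Put 4U in rack 1; 38U remain.
Put 30U in rack 1; 8U remain.
Put 31U in rack 2; 11U remain.
Put 30U in rack 3; 12U remain.
Put 22U in rack 4; 20U remain.
Put 22U in rack 5; 20U remain.
Put 29U in rack 6; 13U remain.
Put 27U in rack 7; 15U remain.
Put 9U in rack 2; 2U remain.
Put 7U in rack 1; 1U remain.
Put 27U in rack 8; 15U remain.
Put 4U in rack 3; 8U remain.
Put 9U in rack 4; 11U remain.
Put 28U in rack 9; 14U remain.
Final racks: [4,30,7] [31,9] [30,4] [22,9] [22] [29] [27] [27] [28].

9 racks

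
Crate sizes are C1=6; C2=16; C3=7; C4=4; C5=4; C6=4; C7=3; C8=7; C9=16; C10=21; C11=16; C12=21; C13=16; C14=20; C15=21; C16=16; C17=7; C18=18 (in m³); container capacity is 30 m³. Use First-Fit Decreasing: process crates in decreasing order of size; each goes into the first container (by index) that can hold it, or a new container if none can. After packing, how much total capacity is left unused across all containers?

Sorted descending: 21, 21, 21, 20, 18, 16, 16, 16, 16, 16, 7, 7, 7, 6, 4, 4, 4, 3.
Put 21 m³ in container 1; 9 m³ remain.
Put 21 m³ in container 2; 9 m³ remain.
Put 21 m³ in container 3; 9 m³ remain.
Put 20 m³ in container 4; 10 m³ remain.
Put 18 m³ in container 5; 12 m³ remain.
Put 16 m³ in container 6; 14 m³ remain.
Put 16 m³ in container 7; 14 m³ remain.
Put 16 m³ in container 8; 14 m³ remain.
Put 16 m³ in container 9; 14 m³ remain.
Put 16 m³ in container 10; 14 m³ remain.
Put 7 m³ in container 1; 2 m³ remain.
Put 7 m³ in container 2; 2 m³ remain.
Put 7 m³ in container 3; 2 m³ remain.
Put 6 m³ in container 4; 4 m³ remain.
Put 4 m³ in container 4; 0 m³ remain.
Put 4 m³ in container 5; 8 m³ remain.
Put 4 m³ in container 5; 4 m³ remain.
Put 3 m³ in container 5; 1 m³ remain.
10 containers × 30 m³ = 300 m³; used 223 m³; unused 77 m³.

77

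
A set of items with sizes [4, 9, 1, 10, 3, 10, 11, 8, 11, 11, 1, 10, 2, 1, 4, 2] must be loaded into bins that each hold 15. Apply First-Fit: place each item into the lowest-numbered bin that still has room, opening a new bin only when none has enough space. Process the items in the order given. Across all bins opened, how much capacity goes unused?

bin 1: place 4, 11 left
bin 1: place 9, 2 left
bin 1: place 1, 1 left
bin 2: place 10, 5 left
bin 2: place 3, 2 left
bin 3: place 10, 5 left
bin 4: place 11, 4 left
bin 5: place 8, 7 left
bin 6: place 11, 4 left
bin 7: place 11, 4 left
bin 1: place 1, 0 left
bin 8: place 10, 5 left
bin 2: place 2, 0 left
bin 3: place 1, 4 left
bin 3: place 4, 0 left
bin 4: place 2, 2 left
8 bins × 15 = 120; used 98; unused 22.

22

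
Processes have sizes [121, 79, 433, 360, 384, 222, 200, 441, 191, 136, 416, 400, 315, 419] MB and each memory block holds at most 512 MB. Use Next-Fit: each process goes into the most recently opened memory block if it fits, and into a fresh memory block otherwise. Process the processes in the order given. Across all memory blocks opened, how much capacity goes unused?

1515

memory block 1: place 121 MB, 391 MB left
memory block 1: place 79 MB, 312 MB left
memory block 2: place 433 MB, 79 MB left
memory block 3: place 360 MB, 152 MB left
memory block 4: place 384 MB, 128 MB left
memory block 5: place 222 MB, 290 MB left
memory block 5: place 200 MB, 90 MB left
memory block 6: place 441 MB, 71 MB left
memory block 7: place 191 MB, 321 MB left
memory block 7: place 136 MB, 185 MB left
memory block 8: place 416 MB, 96 MB left
memory block 9: place 400 MB, 112 MB left
memory block 10: place 315 MB, 197 MB left
memory block 11: place 419 MB, 93 MB left
11 memory blocks × 512 MB = 5632 MB; used 4117 MB; unused 1515 MB.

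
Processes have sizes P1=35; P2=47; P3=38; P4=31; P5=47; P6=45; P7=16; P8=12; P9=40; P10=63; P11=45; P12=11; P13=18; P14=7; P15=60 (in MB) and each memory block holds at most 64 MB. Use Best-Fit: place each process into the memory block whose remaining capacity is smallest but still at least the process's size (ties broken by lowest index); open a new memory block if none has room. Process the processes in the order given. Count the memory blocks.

Put P1 (35 MB) in memory block 1; 29 MB remain.
Put P2 (47 MB) in memory block 2; 17 MB remain.
Put P3 (38 MB) in memory block 3; 26 MB remain.
Put P4 (31 MB) in memory block 4; 33 MB remain.
Put P5 (47 MB) in memory block 5; 17 MB remain.
Put P6 (45 MB) in memory block 6; 19 MB remain.
Put P7 (16 MB) in memory block 2; 1 MB remain.
Put P8 (12 MB) in memory block 5; 5 MB remain.
Put P9 (40 MB) in memory block 7; 24 MB remain.
Put P10 (63 MB) in memory block 8; 1 MB remain.
Put P11 (45 MB) in memory block 9; 19 MB remain.
Put P12 (11 MB) in memory block 6; 8 MB remain.
Put P13 (18 MB) in memory block 9; 1 MB remain.
Put P14 (7 MB) in memory block 6; 1 MB remain.
Put P15 (60 MB) in memory block 10; 4 MB remain.

10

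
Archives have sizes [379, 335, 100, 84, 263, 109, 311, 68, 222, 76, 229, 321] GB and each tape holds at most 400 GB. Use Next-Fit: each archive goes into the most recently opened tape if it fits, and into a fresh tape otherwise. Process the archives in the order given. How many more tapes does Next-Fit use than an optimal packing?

1

Next-Fit: [379] [335] [100,84] [263,109] [311,68] [222,76] [229] [321] → 8 tapes.
Total size 2497 GB; any packing needs at least ⌈2497/400⌉ = 7 tapes.
An optimal packing achieves that bound: [379] [335] [321,76] [311,84] [263,109] [229,100,68] [222] → 7 tapes.
Excess: 8 − 7 = 1.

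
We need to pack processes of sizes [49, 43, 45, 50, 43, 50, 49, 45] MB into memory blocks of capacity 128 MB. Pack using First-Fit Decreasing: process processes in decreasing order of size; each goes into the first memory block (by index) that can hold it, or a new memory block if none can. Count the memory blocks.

Sorted descending: 50, 50, 49, 49, 45, 45, 43, 43.
50 MB → memory block 1 (remaining 78 MB)
50 MB → memory block 1 (remaining 28 MB)
49 MB → memory block 2 (remaining 79 MB)
49 MB → memory block 2 (remaining 30 MB)
45 MB → memory block 3 (remaining 83 MB)
45 MB → memory block 3 (remaining 38 MB)
43 MB → memory block 4 (remaining 85 MB)
43 MB → memory block 4 (remaining 42 MB)

4 memory blocks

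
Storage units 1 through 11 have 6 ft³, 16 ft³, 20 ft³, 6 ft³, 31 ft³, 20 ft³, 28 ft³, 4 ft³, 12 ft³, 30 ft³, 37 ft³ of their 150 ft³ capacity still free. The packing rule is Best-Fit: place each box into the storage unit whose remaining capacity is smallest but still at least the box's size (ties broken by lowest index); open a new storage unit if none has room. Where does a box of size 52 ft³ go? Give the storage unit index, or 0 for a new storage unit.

No storage unit has ≥ 52 ft³ free, so a new storage unit is opened.

0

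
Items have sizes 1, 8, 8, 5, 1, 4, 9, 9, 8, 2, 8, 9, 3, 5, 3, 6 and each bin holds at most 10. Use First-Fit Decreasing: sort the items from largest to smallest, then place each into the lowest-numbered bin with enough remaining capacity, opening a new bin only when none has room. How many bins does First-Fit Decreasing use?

10 bins

Sorted descending: 9, 9, 9, 8, 8, 8, 8, 6, 5, 5, 4, 3, 3, 2, 1, 1.
bin 1: place 9, 1 left
bin 2: place 9, 1 left
bin 3: place 9, 1 left
bin 4: place 8, 2 left
bin 5: place 8, 2 left
bin 6: place 8, 2 left
bin 7: place 8, 2 left
bin 8: place 6, 4 left
bin 9: place 5, 5 left
bin 9: place 5, 0 left
bin 8: place 4, 0 left
bin 10: place 3, 7 left
bin 10: place 3, 4 left
bin 4: place 2, 0 left
bin 1: place 1, 0 left
bin 2: place 1, 0 left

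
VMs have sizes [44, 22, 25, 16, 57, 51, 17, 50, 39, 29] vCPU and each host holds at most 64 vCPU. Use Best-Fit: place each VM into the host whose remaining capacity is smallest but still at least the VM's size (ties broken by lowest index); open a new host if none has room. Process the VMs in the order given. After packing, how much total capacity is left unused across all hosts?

host 1: place 44 vCPU, 20 vCPU left
host 2: place 22 vCPU, 42 vCPU left
host 2: place 25 vCPU, 17 vCPU left
host 2: place 16 vCPU, 1 vCPU left
host 3: place 57 vCPU, 7 vCPU left
host 4: place 51 vCPU, 13 vCPU left
host 1: place 17 vCPU, 3 vCPU left
host 5: place 50 vCPU, 14 vCPU left
host 6: place 39 vCPU, 25 vCPU left
host 7: place 29 vCPU, 35 vCPU left
7 hosts × 64 vCPU = 448 vCPU; used 350 vCPU; unused 98 vCPU.

98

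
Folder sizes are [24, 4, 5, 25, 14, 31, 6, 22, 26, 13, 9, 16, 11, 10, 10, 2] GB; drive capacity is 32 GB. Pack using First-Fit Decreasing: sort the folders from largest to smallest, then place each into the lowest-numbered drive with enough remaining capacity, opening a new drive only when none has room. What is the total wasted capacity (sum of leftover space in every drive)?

Sorted descending: 31, 26, 25, 24, 22, 16, 14, 13, 11, 10, 10, 9, 6, 5, 4, 2.
31 GB → drive 1 (remaining 1 GB)
26 GB → drive 2 (remaining 6 GB)
25 GB → drive 3 (remaining 7 GB)
24 GB → drive 4 (remaining 8 GB)
22 GB → drive 5 (remaining 10 GB)
16 GB → drive 6 (remaining 16 GB)
14 GB → drive 6 (remaining 2 GB)
13 GB → drive 7 (remaining 19 GB)
11 GB → drive 7 (remaining 8 GB)
10 GB → drive 5 (remaining 0 GB)
10 GB → drive 8 (remaining 22 GB)
9 GB → drive 8 (remaining 13 GB)
6 GB → drive 2 (remaining 0 GB)
5 GB → drive 3 (remaining 2 GB)
4 GB → drive 4 (remaining 4 GB)
2 GB → drive 3 (remaining 0 GB)
8 drives × 32 GB = 256 GB; used 228 GB; unused 28 GB.

28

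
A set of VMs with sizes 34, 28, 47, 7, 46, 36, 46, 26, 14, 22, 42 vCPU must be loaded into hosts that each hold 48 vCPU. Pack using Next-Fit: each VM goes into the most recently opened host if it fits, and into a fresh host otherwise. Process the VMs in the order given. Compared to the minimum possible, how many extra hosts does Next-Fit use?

Next-Fit: [34] [28] [47] [7] [46] [36] [46] [26,14] [22] [42] → 10 hosts.
Total size 348 vCPU; any packing needs at least ⌈348/48⌉ = 8 hosts.
An optimal packing achieves that bound: [47] [46] [46] [42] [36,7] [34,14] [28] [26,22] → 8 hosts.
Excess: 10 − 8 = 2.

2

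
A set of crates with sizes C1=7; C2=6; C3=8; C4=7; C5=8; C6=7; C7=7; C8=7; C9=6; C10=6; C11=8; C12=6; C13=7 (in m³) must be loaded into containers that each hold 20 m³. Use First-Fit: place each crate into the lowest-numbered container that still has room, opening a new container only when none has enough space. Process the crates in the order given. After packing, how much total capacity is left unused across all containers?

10

C1 (7 m³) → container 1 (remaining 13 m³)
C2 (6 m³) → container 1 (remaining 7 m³)
C3 (8 m³) → container 2 (remaining 12 m³)
C4 (7 m³) → container 1 (remaining 0 m³)
C5 (8 m³) → container 2 (remaining 4 m³)
C6 (7 m³) → container 3 (remaining 13 m³)
C7 (7 m³) → container 3 (remaining 6 m³)
C8 (7 m³) → container 4 (remaining 13 m³)
C9 (6 m³) → container 3 (remaining 0 m³)
C10 (6 m³) → container 4 (remaining 7 m³)
C11 (8 m³) → container 5 (remaining 12 m³)
C12 (6 m³) → container 4 (remaining 1 m³)
C13 (7 m³) → container 5 (remaining 5 m³)
5 containers × 20 m³ = 100 m³; used 90 m³; unused 10 m³.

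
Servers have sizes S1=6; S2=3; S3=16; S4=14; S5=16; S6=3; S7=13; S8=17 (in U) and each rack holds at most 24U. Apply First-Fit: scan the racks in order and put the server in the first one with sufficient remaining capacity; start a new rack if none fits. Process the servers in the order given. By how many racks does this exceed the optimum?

First-Fit: [6,3,14] [16,3] [16] [13] [17] → 5 racks.
5 servers exceed 12U (half the capacity), and no two of those can share a rack, so at least 5 racks are needed.
So 5 is already optimal.

0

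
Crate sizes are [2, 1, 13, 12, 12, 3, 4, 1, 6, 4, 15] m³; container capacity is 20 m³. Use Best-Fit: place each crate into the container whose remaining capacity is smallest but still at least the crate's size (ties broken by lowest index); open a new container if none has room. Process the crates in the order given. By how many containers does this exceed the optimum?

Best-Fit: [2,1,13,3,1] [12,4,4] [12,6] [15] → 4 containers.
Total size 73 m³; any packing needs at least ⌈73/20⌉ = 4 containers.
So 4 is already optimal.

0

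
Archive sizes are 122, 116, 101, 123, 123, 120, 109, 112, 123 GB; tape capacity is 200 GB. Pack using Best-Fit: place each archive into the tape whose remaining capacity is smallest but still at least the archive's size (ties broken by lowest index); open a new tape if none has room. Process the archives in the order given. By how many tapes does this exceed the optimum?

Best-Fit: [122] [116] [101] [123] [123] [120] [109] [112] [123] → 9 tapes.
9 archives exceed 100 GB (half the capacity), and no two of those can share a tape, so at least 9 tapes are needed.
So 9 is already optimal.

0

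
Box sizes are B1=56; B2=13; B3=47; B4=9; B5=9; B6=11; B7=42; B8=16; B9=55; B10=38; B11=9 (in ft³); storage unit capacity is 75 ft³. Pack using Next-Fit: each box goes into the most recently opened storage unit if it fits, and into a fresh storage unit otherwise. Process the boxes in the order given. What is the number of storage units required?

5 storage units

Put B1 (56 ft³) in storage unit 1; 19 ft³ remain.
Put B2 (13 ft³) in storage unit 1; 6 ft³ remain.
Put B3 (47 ft³) in storage unit 2; 28 ft³ remain.
Put B4 (9 ft³) in storage unit 2; 19 ft³ remain.
Put B5 (9 ft³) in storage unit 2; 10 ft³ remain.
Put B6 (11 ft³) in storage unit 3; 64 ft³ remain.
Put B7 (42 ft³) in storage unit 3; 22 ft³ remain.
Put B8 (16 ft³) in storage unit 3; 6 ft³ remain.
Put B9 (55 ft³) in storage unit 4; 20 ft³ remain.
Put B10 (38 ft³) in storage unit 5; 37 ft³ remain.
Put B11 (9 ft³) in storage unit 5; 28 ft³ remain.
Final storage units: [56,13] [47,9,9] [11,42,16] [55] [38,9].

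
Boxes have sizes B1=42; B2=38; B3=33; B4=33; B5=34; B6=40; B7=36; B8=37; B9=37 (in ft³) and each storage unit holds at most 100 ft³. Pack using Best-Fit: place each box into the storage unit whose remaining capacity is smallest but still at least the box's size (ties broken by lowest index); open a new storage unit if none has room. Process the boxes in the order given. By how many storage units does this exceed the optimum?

0

Best-Fit: [42,38] [33,33,34] [40,36] [37,37] → 4 storage units.
Total size 330 ft³; any packing needs at least ⌈330/100⌉ = 4 storage units.
So 4 is already optimal.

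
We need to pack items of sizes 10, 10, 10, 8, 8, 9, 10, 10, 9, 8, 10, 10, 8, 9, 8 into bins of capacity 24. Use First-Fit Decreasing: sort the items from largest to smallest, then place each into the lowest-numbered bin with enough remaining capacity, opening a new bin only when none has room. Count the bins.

Sorted descending: 10, 10, 10, 10, 10, 10, 10, 9, 9, 9, 8, 8, 8, 8, 8.
bin 1: place 10, 14 left
bin 1: place 10, 4 left
bin 2: place 10, 14 left
bin 2: place 10, 4 left
bin 3: place 10, 14 left
bin 3: place 10, 4 left
bin 4: place 10, 14 left
bin 4: place 9, 5 left
bin 5: place 9, 15 left
bin 5: place 9, 6 left
bin 6: place 8, 16 left
bin 6: place 8, 8 left
bin 6: place 8, 0 left
bin 7: place 8, 16 left
bin 7: place 8, 8 left

7 bins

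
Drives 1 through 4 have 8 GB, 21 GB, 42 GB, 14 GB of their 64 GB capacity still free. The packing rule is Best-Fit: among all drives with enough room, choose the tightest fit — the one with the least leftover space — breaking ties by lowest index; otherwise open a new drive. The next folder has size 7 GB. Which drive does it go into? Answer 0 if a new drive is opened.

1

Drives with room: drive 1 (8 GB), drive 2 (21 GB), drive 3 (42 GB), drive 4 (14 GB).
Tightest fit is drive 1 with 8 GB free.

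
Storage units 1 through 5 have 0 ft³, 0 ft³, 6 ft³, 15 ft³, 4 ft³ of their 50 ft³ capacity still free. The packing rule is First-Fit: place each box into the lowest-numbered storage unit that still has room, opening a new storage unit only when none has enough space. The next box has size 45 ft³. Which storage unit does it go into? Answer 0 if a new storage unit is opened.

0

No storage unit has ≥ 45 ft³ free, so a new storage unit is opened.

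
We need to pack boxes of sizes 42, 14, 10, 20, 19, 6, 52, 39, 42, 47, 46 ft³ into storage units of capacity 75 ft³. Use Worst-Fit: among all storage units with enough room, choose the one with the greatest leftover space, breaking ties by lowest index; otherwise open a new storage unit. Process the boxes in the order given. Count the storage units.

42 ft³ → storage unit 1 (remaining 33 ft³)
14 ft³ → storage unit 1 (remaining 19 ft³)
10 ft³ → storage unit 1 (remaining 9 ft³)
20 ft³ → storage unit 2 (remaining 55 ft³)
19 ft³ → storage unit 2 (remaining 36 ft³)
6 ft³ → storage unit 2 (remaining 30 ft³)
52 ft³ → storage unit 3 (remaining 23 ft³)
39 ft³ → storage unit 4 (remaining 36 ft³)
42 ft³ → storage unit 5 (remaining 33 ft³)
47 ft³ → storage unit 6 (remaining 28 ft³)
46 ft³ → storage unit 7 (remaining 29 ft³)

7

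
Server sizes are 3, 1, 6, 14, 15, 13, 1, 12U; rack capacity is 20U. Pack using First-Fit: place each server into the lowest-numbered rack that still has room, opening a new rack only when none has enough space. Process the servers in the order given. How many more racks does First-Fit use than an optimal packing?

First-Fit: [3,1,6,1] [14] [15] [13] [12] → 5 racks.
Total size 65U; any packing needs at least ⌈65/20⌉ = 4 racks.
An optimal packing achieves that bound: [15,3,1,1] [14,6] [13] [12] → 4 racks.
Excess: 5 − 4 = 1.

1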